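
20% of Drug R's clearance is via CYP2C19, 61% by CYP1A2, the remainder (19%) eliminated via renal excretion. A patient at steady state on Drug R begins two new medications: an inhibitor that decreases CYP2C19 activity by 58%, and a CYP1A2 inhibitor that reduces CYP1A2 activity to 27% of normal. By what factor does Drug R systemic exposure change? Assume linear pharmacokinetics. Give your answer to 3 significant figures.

2.28

The CYP2C19 pathway (20% of clearance) drops to 0.42× activity: 0.2 × 0.42 = 0.084.
The CYP1A2 pathway (61% of clearance) is reduced to 0.27× activity: 0.61 × 0.27 = 0.1647.
The remaining 19% of clearance is unaffected.
CL_new/CL_old = 0.084 + 0.1647 + 0.19 = 0.4387.
Systemic exposure ∝ 1/CL: fold-change = 1 / 0.4387 = 2.28.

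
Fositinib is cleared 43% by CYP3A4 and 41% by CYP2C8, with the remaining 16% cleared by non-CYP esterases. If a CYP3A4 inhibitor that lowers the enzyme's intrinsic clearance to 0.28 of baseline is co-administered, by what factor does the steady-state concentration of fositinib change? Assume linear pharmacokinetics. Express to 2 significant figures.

1.4

CYP3A4: 0.43 × 0.28 = 0.1204
CYP2C8: 0.41 (unchanged)
Other: 0.16 (unchanged)
Relative clearance = 0.1204 + 0.41 + 0.16 = 0.6904.
Steady-state concentration is inversely proportional to clearance, so the fold-change is 1 / 0.6904 = 1.4.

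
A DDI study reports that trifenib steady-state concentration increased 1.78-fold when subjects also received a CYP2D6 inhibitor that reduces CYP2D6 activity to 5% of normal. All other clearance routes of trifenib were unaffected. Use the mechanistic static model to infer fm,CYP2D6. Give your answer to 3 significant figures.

0.461

Call the CYP2D6 fraction fm. After the interaction, CL_new/CL_old = fm × 0.05 + (1 − fm).
Steady-state concentration ratio = 1 / (new CL fraction), so new CL fraction = 1 / 1.78 = 0.5618.
fm × 0.05 + 1 − fm = 0.5618  ⇒  fm × (0.05 − 1) = −0.4382  ⇒  fm = 0.461.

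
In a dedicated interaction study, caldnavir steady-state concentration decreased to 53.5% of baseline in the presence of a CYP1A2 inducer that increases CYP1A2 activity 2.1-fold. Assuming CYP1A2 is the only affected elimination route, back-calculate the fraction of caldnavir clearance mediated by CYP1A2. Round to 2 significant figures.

0.79

Let fm be the CYP1A2 fraction. New clearance relative to baseline = fm × 2.1 + (1 − fm).
Steady-state concentration ratio = 1 / (new CL fraction), so new CL fraction = 1 / 0.535 = 1.869.
fm × 2.1 + 1 − fm = 1.869  ⇒  fm × (2.1 − 1) = 0.8692  ⇒  fm = 0.79.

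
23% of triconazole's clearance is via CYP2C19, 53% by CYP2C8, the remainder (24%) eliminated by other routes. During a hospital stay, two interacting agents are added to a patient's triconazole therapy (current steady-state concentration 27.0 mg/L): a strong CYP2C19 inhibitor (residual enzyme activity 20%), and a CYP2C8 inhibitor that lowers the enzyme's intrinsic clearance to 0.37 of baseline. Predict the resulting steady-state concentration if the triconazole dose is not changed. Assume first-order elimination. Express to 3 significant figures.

The CYP2C19 pathway (23% of clearance) drops to 0.2× activity: 0.23 × 0.2 = 0.046.
The CYP2C8 pathway (53% of clearance) drops to 0.37× activity: 0.53 × 0.37 = 0.1961.
The remaining 24% of clearance is unaffected.
CL_new/CL_old = 0.046 + 0.1961 + 0.24 = 0.4821.
New steady-state concentration = 27.0 / 0.4821 = 56.0 mg/L (concentration scales inversely with clearance).

56.0 mg/L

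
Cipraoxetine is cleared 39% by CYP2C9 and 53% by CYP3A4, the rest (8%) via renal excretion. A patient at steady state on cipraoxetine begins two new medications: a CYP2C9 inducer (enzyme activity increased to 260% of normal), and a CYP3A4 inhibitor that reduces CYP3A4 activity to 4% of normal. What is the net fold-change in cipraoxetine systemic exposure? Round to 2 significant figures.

0.90

The CYP2C9 pathway (39% of clearance) is boosted to 2.6× activity: 0.39 × 2.6 = 1.014.
The CYP3A4 pathway (53% of clearance) falls to 0.04× activity: 0.53 × 0.04 = 0.0212.
Non-CYP routes (8%) are unchanged.
Relative clearance = 1.014 + 0.0212 + 0.08 = 1.1152.
Systemic exposure ∝ 1/CL: fold-change = 1 / 1.1152 = 0.90.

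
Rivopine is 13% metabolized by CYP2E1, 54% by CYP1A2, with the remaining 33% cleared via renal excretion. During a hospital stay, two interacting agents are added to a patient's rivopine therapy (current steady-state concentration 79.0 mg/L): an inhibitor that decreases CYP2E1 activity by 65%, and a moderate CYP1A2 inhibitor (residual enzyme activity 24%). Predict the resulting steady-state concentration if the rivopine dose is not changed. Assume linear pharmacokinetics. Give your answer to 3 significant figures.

156 mg/L

The CYP2E1 pathway (13% of clearance) is reduced to 0.35× activity: 0.13 × 0.35 = 0.0455.
The CYP1A2 pathway (54% of clearance) is reduced to 0.24× activity: 0.54 × 0.24 = 0.1296.
The remaining 33% of clearance is unaffected.
New clearance relative to baseline: 0.0455 + 0.1296 + 0.33 = 0.5051.
Dividing the baseline by the relative clearance: 79.0 / 0.5051 = 156 mg/L.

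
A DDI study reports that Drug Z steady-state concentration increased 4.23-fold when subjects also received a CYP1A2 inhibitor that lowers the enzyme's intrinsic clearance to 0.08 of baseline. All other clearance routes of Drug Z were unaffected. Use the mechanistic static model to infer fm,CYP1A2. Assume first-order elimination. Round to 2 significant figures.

Call the CYP1A2 fraction fm. After the interaction, CL_new/CL_old = fm × 0.08 + (1 − fm).
Steady-state concentration ratio = 1 / (new CL fraction), so new CL fraction = 1 / 4.23 = 0.2364.
fm × 0.08 + 1 − fm = 0.2364  ⇒  fm × (0.08 − 1) = −0.7636  ⇒  fm = 0.83.

0.83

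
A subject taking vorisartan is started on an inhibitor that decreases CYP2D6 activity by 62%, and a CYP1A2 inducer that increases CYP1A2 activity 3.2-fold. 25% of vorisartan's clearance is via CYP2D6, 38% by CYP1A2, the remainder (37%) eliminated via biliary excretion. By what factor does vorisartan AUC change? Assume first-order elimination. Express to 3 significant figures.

The CYP2D6 pathway (25% of clearance) is reduced to 0.38× activity: 0.25 × 0.38 = 0.095.
The CYP1A2 pathway (38% of clearance) rises to 3.2× activity: 0.38 × 3.2 = 1.216.
The remaining 37% of clearance is unaffected.
New clearance relative to baseline: 0.095 + 1.216 + 0.37 = 1.681.
Net AUC ratio = 1 / 1.681 = 0.595.

0.595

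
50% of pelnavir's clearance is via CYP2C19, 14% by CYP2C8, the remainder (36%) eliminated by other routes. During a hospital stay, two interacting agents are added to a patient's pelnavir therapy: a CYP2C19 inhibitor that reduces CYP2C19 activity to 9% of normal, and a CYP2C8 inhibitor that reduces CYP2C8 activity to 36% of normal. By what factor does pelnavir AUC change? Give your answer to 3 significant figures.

2.20

The CYP2C19 pathway (50% of clearance) falls to 0.09× activity: 0.5 × 0.09 = 0.045.
The CYP2C8 pathway (14% of clearance) falls to 0.36× activity: 0.14 × 0.36 = 0.0504.
Non-CYP routes (36%) are unchanged.
New clearance relative to baseline: 0.045 + 0.0504 + 0.36 = 0.4554.
Net AUC ratio = 1 / 0.4554 = 2.20.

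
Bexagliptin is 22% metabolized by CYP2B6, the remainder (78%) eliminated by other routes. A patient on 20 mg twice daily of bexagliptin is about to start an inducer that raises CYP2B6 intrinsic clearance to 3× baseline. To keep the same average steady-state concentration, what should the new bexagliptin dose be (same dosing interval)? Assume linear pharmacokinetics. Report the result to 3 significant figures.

The CYP2B6 pathway (22% of clearance) is boosted to 3× activity: 0.22 × 3 = 0.66.
Non-CYP routes (78%) are unchanged.
CL_new/CL_old = 0.66 + 0.78 = 1.44.
Css,avg = (dose rate)/CL, so holding Css fixed requires dose ∝ CL: 20 × 1.44 = 28.8 mg.

28.8 mg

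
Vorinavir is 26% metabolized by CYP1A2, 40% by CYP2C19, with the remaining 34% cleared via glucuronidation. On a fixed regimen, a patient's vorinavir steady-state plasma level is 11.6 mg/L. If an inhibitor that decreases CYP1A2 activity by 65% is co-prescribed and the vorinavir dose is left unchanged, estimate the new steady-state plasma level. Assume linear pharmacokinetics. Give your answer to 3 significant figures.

The CYP1A2 pathway (26% of clearance) drops to 0.35× activity: 0.26 × 0.35 = 0.091.
CYP2C19 (40%) and the residual 34% are unaffected.
New clearance relative to baseline: 0.091 + 0.4 + 0.34 = 0.831.
With dosing unchanged, steady-state plasma level scales as 1/CL: 11.6 / 0.831 = 14.0 mg/L.

14.0 mg/L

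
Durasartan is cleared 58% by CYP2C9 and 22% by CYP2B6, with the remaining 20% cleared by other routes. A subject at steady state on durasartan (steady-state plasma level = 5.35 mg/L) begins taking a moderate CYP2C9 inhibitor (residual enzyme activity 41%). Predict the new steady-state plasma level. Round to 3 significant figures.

8.13 mg/L

The CYP2C9 pathway (58% of clearance) drops to 0.41× activity: 0.58 × 0.41 = 0.2378.
CYP2B6 (22%) and the residual 20% are unaffected.
Relative clearance = 0.2378 + 0.22 + 0.2 = 0.6578.
With dosing unchanged, steady-state plasma level scales as 1/CL: 5.35 / 0.6578 = 8.13 mg/L.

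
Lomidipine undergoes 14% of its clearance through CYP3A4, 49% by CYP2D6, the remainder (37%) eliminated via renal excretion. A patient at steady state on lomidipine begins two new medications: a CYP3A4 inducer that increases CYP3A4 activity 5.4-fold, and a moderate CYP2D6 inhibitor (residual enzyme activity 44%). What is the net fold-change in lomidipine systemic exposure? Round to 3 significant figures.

0.745

The CYP3A4 pathway (14% of clearance) increases to 5.4× activity: 0.14 × 5.4 = 0.756.
The CYP2D6 pathway (49% of clearance) is reduced to 0.44× activity: 0.49 × 0.44 = 0.2156.
Non-CYP routes (37%) are unchanged.
New clearance relative to baseline: 0.756 + 0.2156 + 0.37 = 1.3416.
Because systemic exposure varies inversely with clearance, the combined effect is 1 / 1.3416 = 0.745.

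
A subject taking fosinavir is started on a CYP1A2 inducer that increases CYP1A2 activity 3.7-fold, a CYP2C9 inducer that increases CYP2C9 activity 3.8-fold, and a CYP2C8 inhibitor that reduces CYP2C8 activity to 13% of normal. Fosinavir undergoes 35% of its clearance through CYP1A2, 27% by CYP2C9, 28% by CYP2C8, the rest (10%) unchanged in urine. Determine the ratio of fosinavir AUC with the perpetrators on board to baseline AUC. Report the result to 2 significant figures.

CYP1A2: 0.35 × 3.7 = 1.295
CYP2C9: 0.27 × 3.8 = 1.026
CYP2C8: 0.28 × 0.13 = 0.0364
Other: 0.1 (unchanged)
CL_new/CL_old = 1.295 + 1.026 + 0.0364 + 0.1 = 2.4574.
AUC ∝ 1/CL: fold-change = 1 / 2.4574 = 0.41.

0.41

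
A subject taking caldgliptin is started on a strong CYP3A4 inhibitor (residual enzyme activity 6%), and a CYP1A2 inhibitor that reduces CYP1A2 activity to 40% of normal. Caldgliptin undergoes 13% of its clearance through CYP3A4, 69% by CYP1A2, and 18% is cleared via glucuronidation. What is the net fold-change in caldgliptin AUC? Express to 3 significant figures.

The CYP3A4 pathway (13% of clearance) is reduced to 0.06× activity: 0.13 × 0.06 = 0.0078.
The CYP1A2 pathway (69% of clearance) falls to 0.4× activity: 0.69 × 0.4 = 0.276.
Non-CYP routes (18%) are unchanged.
Relative clearance = 0.0078 + 0.276 + 0.18 = 0.4638.
AUC ∝ 1/CL: fold-change = 1 / 0.4638 = 2.16.

2.16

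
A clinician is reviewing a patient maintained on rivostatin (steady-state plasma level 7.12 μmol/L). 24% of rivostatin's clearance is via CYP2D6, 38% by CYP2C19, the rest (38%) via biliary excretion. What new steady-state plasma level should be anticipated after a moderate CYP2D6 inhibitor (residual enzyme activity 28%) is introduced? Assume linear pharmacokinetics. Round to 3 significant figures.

8.61 μmol/L

The CYP2D6 pathway (24% of clearance) is reduced to 0.28× activity: 0.24 × 0.28 = 0.0672.
CYP2C19 (38%) and the residual 38% are unaffected.
CL_new/CL_old = 0.0672 + 0.38 + 0.38 = 0.8272.
Steady-state plasma level ∝ 1/CL, so new value = 7.12 / 0.8272 = 8.61 μmol/L.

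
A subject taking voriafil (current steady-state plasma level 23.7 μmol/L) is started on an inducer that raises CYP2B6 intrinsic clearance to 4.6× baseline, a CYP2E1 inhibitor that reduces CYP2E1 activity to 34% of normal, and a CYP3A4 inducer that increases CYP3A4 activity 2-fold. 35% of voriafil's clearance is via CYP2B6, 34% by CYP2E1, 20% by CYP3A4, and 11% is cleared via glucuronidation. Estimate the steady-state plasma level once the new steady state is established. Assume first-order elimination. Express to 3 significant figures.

10.6 μmol/L

The CYP2B6 pathway (35% of clearance) increases to 4.6× activity: 0.35 × 4.6 = 1.61.
The CYP2E1 pathway (34% of clearance) falls to 0.34× activity: 0.34 × 0.34 = 0.1156.
The CYP3A4 pathway (20% of clearance) is boosted to 2× activity: 0.2 × 2 = 0.4.
Non-CYP routes (11%) are unchanged.
CL_new/CL_old = 1.61 + 0.1156 + 0.4 + 0.11 = 2.2356.
New steady-state plasma level = 23.7 / 2.2356 = 10.6 μmol/L (concentration scales inversely with clearance).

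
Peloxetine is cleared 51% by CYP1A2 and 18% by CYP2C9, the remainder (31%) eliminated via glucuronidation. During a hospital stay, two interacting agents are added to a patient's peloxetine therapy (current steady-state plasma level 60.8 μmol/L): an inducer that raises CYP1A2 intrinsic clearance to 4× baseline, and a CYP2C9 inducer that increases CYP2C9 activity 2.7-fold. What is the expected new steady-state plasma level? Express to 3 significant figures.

The CYP1A2 pathway (51% of clearance) rises to 4× activity: 0.51 × 4 = 2.04.
The CYP2C9 pathway (18% of clearance) increases to 2.7× activity: 0.18 × 2.7 = 0.486.
Non-CYP routes (31%) are unchanged.
CL_new/CL_old = 2.04 + 0.486 + 0.31 = 2.836.
Dividing the baseline by the relative clearance: 60.8 / 2.836 = 21.4 μmol/L.

21.4 μmol/L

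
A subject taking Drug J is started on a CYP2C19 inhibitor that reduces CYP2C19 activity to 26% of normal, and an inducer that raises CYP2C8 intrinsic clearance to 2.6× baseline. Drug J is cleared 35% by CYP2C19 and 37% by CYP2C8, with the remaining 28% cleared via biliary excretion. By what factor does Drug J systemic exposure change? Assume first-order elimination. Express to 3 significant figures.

The CYP2C19 pathway (35% of clearance) is reduced to 0.26× activity: 0.35 × 0.26 = 0.091.
The CYP2C8 pathway (37% of clearance) rises to 2.6× activity: 0.37 × 2.6 = 0.962.
Non-CYP routes (28%) are unchanged.
Relative clearance = 0.091 + 0.962 + 0.28 = 1.333.
Systemic exposure ∝ 1/CL: fold-change = 1 / 1.333 = 0.750.

0.750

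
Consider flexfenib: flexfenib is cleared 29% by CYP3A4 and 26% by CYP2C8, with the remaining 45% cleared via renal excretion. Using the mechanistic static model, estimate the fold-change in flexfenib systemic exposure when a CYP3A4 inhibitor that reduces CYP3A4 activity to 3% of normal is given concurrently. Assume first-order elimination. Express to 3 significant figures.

1.39

The CYP3A4 pathway (29% of clearance) is reduced to 0.03× activity: 0.29 × 0.03 = 0.0087.
CYP2C8 (26%) and the residual 45% are unaffected.
CL_new/CL_old = 0.0087 + 0.26 + 0.45 = 0.7187.
Systemic exposure is inversely proportional to clearance, so the fold-change is 1 / 0.7187 = 1.39.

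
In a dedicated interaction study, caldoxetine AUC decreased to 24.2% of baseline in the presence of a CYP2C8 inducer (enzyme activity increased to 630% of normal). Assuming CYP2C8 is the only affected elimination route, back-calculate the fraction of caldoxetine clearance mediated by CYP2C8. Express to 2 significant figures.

0.59

Call the CYP2C8 fraction fm. After the interaction, CL_new/CL_old = fm × 6.3 + (1 − fm).
AUC ratio = 1 / (new CL fraction), so new CL fraction = 1 / 0.242 = 4.132.
fm × 6.3 + 1 − fm = 4.132  ⇒  fm × (6.3 − 1) = 3.132  ⇒  fm = 0.59.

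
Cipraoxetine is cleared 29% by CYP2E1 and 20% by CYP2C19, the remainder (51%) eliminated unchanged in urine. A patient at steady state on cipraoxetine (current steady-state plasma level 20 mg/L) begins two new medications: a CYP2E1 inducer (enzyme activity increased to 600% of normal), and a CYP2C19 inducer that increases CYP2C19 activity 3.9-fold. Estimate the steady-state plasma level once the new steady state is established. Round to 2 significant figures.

6.6 mg/L

The CYP2E1 pathway (29% of clearance) is boosted to 6× activity: 0.29 × 6 = 1.74.
The CYP2C19 pathway (20% of clearance) rises to 3.9× activity: 0.2 × 3.9 = 0.78.
The remaining 51% of clearance is unaffected.
Relative clearance = 1.74 + 0.78 + 0.51 = 3.03.
New steady-state plasma level = 20 / 3.03 = 6.6 mg/L (concentration scales inversely with clearance).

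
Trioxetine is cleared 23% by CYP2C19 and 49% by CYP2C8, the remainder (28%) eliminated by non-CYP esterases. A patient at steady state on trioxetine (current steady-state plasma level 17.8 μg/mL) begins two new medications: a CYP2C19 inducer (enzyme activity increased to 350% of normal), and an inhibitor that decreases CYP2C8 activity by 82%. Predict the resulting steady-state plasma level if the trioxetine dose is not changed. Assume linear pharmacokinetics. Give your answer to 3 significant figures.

The CYP2C19 pathway (23% of clearance) rises to 3.5× activity: 0.23 × 3.5 = 0.805.
The CYP2C8 pathway (49% of clearance) is reduced to 0.18× activity: 0.49 × 0.18 = 0.0882.
Non-CYP routes (28%) are unchanged.
Relative clearance = 0.805 + 0.0882 + 0.28 = 1.1732.
Dividing the baseline by the relative clearance: 17.8 / 1.1732 = 15.2 μg/mL.

15.2 μg/mL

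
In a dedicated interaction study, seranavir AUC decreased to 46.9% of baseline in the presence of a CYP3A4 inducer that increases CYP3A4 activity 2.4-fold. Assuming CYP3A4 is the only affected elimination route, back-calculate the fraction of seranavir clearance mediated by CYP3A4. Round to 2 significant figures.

Write x for the fraction cleared via CYP3A4. The observed AUC change means clearance rose to 1/0.469 = 2.132 of baseline.
Only the CYP3A4 route changed, so 2.132 = x·2.4 + (1 − x), giving x = 0.81.

0.81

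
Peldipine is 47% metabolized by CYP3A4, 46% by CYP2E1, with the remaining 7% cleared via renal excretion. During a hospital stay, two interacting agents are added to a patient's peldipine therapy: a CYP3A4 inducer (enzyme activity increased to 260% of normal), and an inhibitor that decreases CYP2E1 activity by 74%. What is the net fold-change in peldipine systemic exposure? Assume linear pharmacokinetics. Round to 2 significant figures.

CYP3A4: 0.47 × 2.6 = 1.222
CYP2E1: 0.46 × 0.26 = 0.1196
Other: 0.07 (unchanged)
CL_new/CL_old = 1.222 + 0.1196 + 0.07 = 1.4116.
Systemic exposure ∝ 1/CL: fold-change = 1 / 1.4116 = 0.71.

0.71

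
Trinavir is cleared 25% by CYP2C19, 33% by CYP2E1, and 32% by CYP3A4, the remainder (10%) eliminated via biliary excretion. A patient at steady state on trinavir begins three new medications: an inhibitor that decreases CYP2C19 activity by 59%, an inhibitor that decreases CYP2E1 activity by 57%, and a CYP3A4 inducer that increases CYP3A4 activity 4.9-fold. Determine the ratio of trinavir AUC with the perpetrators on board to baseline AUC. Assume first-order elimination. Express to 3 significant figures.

0.523

The CYP2C19 pathway (25% of clearance) is reduced to 0.41× activity: 0.25 × 0.41 = 0.1025.
The CYP2E1 pathway (33% of clearance) falls to 0.43× activity: 0.33 × 0.43 = 0.1419.
The CYP3A4 pathway (32% of clearance) increases to 4.9× activity: 0.32 × 4.9 = 1.568.
Non-CYP routes (10%) are unchanged.
New clearance relative to baseline: 0.1025 + 0.1419 + 1.568 + 0.1 = 1.9124.
AUC ∝ 1/CL: fold-change = 1 / 1.9124 = 0.523.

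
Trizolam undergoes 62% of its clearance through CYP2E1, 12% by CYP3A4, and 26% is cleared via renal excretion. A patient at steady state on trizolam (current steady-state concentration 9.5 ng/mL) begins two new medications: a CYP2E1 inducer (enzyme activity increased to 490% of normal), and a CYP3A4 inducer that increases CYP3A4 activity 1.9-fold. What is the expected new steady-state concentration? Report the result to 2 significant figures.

The CYP2E1 pathway (62% of clearance) increases to 4.9× activity: 0.62 × 4.9 = 3.038.
The CYP3A4 pathway (12% of clearance) increases to 1.9× activity: 0.12 × 1.9 = 0.228.
Non-CYP routes (26%) are unchanged.
New clearance relative to baseline: 3.038 + 0.228 + 0.26 = 3.526.
Steady-state concentration ∝ 1/CL: new value = 9.5 / 3.526 = 2.7 ng/mL.

2.7 ng/mL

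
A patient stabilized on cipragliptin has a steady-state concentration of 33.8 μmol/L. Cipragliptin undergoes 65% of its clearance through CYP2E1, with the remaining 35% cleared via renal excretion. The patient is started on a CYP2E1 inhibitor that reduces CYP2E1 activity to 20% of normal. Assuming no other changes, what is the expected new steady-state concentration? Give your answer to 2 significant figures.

70 μmol/L

CYP2E1: 0.65 × 0.2 = 0.13
Other: 0.35 (unchanged)
Relative clearance = 0.13 + 0.35 = 0.48.
Steady-state concentration ∝ 1/CL, so new value = 33.8 / 0.48 = 70 μmol/L.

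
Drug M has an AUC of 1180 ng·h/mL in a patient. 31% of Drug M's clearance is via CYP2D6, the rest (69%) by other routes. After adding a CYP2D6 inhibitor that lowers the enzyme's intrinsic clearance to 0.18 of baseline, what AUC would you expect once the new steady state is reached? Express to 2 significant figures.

The CYP2D6 pathway (31% of clearance) drops to 0.18× activity: 0.31 × 0.18 = 0.0558.
Non-CYP routes (69%) are unchanged.
New clearance relative to baseline: 0.0558 + 0.69 = 0.7458.
AUC ∝ 1/CL, so new value = 1180 / 0.7458 = 1.6 × 10³ ng·h/mL.

1.6 × 10³ ng·h/mL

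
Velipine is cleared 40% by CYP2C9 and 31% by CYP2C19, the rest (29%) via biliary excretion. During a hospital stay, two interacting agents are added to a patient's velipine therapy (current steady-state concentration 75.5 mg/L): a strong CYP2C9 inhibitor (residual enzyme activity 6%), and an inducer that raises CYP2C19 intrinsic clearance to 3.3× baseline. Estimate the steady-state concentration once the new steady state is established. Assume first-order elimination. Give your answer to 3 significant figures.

56.5 mg/L

The CYP2C9 pathway (40% of clearance) is reduced to 0.06× activity: 0.4 × 0.06 = 0.024.
The CYP2C19 pathway (31% of clearance) rises to 3.3× activity: 0.31 × 3.3 = 1.023.
The remaining 29% of clearance is unaffected.
CL_new/CL_old = 0.024 + 1.023 + 0.29 = 1.337.
Steady-state concentration ∝ 1/CL: new value = 75.5 / 1.337 = 56.5 mg/L.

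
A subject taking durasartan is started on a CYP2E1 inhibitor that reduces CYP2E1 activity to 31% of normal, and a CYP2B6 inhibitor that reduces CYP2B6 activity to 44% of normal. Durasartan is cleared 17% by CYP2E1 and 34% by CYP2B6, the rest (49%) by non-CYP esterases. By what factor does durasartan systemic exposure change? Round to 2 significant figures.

The CYP2E1 pathway (17% of clearance) drops to 0.31× activity: 0.17 × 0.31 = 0.0527.
The CYP2B6 pathway (34% of clearance) is reduced to 0.44× activity: 0.34 × 0.44 = 0.1496.
The remaining 49% of clearance is unaffected.
CL_new/CL_old = 0.0527 + 0.1496 + 0.49 = 0.6923.
Systemic exposure ∝ 1/CL: fold-change = 1 / 0.6923 = 1.4.

1.4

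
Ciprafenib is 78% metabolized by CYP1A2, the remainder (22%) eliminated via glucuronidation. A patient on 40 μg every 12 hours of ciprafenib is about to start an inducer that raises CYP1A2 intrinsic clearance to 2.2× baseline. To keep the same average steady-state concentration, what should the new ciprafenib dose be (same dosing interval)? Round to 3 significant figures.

77.4 μg

The CYP1A2 pathway (78% of clearance) rises to 2.2× activity: 0.78 × 2.2 = 1.716.
The remaining 22% of clearance is unaffected.
Relative clearance = 1.716 + 0.22 = 1.936.
Css,avg = (dose rate)/CL, so holding Css fixed requires dose ∝ CL: 40 × 1.936 = 77.4 μg.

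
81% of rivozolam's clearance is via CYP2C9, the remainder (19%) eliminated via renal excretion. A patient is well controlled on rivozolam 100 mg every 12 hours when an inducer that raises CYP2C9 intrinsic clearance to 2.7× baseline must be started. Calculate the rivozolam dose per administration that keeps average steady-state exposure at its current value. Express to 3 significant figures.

238 mg

The CYP2C9 pathway (81% of clearance) is boosted to 2.7× activity: 0.81 × 2.7 = 2.187.
Non-CYP routes (19%) are unchanged.
CL_new/CL_old = 2.187 + 0.19 = 2.377.
To maintain the same steady-state level, dose must scale with clearance: new dose = 100 × 2.377 = 238 mg.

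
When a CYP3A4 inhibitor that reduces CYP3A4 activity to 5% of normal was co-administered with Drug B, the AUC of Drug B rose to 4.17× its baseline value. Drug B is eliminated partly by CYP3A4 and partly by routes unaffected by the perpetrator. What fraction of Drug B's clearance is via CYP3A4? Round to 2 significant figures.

Write x for the fraction cleared via CYP3A4. The observed AUC change means clearance fell to 1/4.17 = 0.2398 of baseline.
Only the CYP3A4 route changed, so 0.2398 = x·0.05 + (1 − x), giving x = 0.80.

0.80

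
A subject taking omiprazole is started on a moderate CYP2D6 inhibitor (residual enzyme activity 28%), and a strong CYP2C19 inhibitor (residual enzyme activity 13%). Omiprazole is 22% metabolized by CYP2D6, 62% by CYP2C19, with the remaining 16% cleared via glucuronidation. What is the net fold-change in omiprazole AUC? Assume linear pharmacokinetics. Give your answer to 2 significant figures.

3.3

The CYP2D6 pathway (22% of clearance) drops to 0.28× activity: 0.22 × 0.28 = 0.0616.
The CYP2C19 pathway (62% of clearance) is reduced to 0.13× activity: 0.62 × 0.13 = 0.0806.
Non-CYP routes (16%) are unchanged.
Relative clearance = 0.0616 + 0.0806 + 0.16 = 0.3022.
Because AUC varies inversely with clearance, the combined effect is 1 / 0.3022 = 3.3.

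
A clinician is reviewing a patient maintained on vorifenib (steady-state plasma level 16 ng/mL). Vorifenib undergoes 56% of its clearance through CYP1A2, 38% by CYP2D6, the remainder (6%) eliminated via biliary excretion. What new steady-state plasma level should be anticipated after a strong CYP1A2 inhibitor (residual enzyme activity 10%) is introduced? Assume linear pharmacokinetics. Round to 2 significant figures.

32 ng/mL

The CYP1A2 pathway (56% of clearance) drops to 0.1× activity: 0.56 × 0.1 = 0.056.
CYP2D6 (38%) and the residual 6% are unaffected.
Relative clearance = 0.056 + 0.38 + 0.06 = 0.496.
With dosing unchanged, steady-state plasma level scales as 1/CL: 16 / 0.496 = 32 ng/mL.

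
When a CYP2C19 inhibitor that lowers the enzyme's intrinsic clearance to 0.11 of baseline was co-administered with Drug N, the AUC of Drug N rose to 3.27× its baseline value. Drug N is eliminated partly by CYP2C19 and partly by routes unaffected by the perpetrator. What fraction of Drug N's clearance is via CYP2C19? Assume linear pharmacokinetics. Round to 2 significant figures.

0.78

CL'/CL = 1 / 3.27 = 0.3058
0.11·fm + (1 − fm) = 0.3058
fm = (0.3058 − 1) / (0.11 − 1) = 0.78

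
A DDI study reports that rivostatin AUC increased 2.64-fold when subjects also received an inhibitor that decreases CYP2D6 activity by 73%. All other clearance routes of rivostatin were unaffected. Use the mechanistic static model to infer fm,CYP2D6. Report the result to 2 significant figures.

0.85

Let x = fm,CYP2D6. Because AUC ∝ 1/CL, relative clearance fell to 1/2.64 = 0.3788.
Only the CYP2D6 route changed, so 0.3788 = x·0.27 + (1 − x), giving x = 0.85.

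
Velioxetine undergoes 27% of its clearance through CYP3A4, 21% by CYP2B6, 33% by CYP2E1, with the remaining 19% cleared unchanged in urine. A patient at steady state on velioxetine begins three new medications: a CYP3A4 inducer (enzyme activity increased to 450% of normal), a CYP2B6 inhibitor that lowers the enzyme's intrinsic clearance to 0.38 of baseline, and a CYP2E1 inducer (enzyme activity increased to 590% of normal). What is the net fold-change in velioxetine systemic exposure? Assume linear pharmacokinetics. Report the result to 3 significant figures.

CYP3A4: 0.27 × 4.5 = 1.215
CYP2B6: 0.21 × 0.38 = 0.0798
CYP2E1: 0.33 × 5.9 = 1.947
Other: 0.19 (unchanged)
New clearance relative to baseline: 1.215 + 0.0798 + 1.947 + 0.19 = 3.4318.
Because systemic exposure varies inversely with clearance, the combined effect is 1 / 3.4318 = 0.291.

0.291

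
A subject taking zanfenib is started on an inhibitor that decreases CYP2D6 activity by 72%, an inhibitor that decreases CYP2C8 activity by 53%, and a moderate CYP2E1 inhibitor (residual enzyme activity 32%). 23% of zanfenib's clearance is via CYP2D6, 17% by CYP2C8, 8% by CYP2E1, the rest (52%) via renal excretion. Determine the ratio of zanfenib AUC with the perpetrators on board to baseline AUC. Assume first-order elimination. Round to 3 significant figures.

The CYP2D6 pathway (23% of clearance) falls to 0.28× activity: 0.23 × 0.28 = 0.0644.
The CYP2C8 pathway (17% of clearance) is reduced to 0.47× activity: 0.17 × 0.47 = 0.0799.
The CYP2E1 pathway (8% of clearance) is reduced to 0.32× activity: 0.08 × 0.32 = 0.0256.
Non-CYP routes (52%) are unchanged.
CL_new/CL_old = 0.0644 + 0.0799 + 0.0256 + 0.52 = 0.6899.
Because AUC varies inversely with clearance, the combined effect is 1 / 0.6899 = 1.45.

1.45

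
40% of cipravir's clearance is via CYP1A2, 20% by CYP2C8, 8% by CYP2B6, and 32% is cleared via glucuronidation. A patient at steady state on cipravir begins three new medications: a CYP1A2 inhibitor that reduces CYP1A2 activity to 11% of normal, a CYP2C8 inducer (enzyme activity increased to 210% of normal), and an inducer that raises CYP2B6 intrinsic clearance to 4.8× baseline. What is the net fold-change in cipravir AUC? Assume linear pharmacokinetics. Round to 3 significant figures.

0.856

The CYP1A2 pathway (40% of clearance) falls to 0.11× activity: 0.4 × 0.11 = 0.044.
The CYP2C8 pathway (20% of clearance) rises to 2.1× activity: 0.2 × 2.1 = 0.42.
The CYP2B6 pathway (8% of clearance) rises to 4.8× activity: 0.08 × 4.8 = 0.384.
Non-CYP routes (32%) are unchanged.
New clearance relative to baseline: 0.044 + 0.42 + 0.384 + 0.32 = 1.168.
AUC ∝ 1/CL: fold-change = 1 / 1.168 = 0.856.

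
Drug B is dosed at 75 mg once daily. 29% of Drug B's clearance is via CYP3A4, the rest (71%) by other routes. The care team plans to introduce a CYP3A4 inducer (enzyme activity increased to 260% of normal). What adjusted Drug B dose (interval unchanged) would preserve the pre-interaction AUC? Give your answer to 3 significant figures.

CYP3A4: 0.29 × 2.6 = 0.754
Other: 0.71 (unchanged)
CL_new/CL_old = 0.754 + 0.71 = 1.464.
Css,avg = (dose rate)/CL, so holding Css fixed requires dose ∝ CL: 75 × 1.464 = 110 mg.

110 mg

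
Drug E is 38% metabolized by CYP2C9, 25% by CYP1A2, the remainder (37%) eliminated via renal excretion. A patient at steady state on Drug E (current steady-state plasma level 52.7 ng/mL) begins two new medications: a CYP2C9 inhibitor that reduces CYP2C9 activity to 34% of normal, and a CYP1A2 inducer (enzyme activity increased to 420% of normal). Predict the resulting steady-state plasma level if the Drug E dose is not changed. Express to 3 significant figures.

34.0 ng/mL

The CYP2C9 pathway (38% of clearance) falls to 0.34× activity: 0.38 × 0.34 = 0.1292.
The CYP1A2 pathway (25% of clearance) rises to 4.2× activity: 0.25 × 4.2 = 1.05.
The remaining 37% of clearance is unaffected.
Relative clearance = 0.1292 + 1.05 + 0.37 = 1.5492.
Steady-state plasma level ∝ 1/CL: new value = 52.7 / 1.5492 = 34.0 ng/mL.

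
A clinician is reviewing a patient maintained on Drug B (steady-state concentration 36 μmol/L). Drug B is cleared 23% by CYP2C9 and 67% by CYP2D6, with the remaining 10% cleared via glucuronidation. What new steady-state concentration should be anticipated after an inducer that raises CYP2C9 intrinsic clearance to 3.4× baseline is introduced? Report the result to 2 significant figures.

23 μmol/L

CYP2C9: 0.23 × 3.4 = 0.782
CYP2D6: 0.67 (unchanged)
Other: 0.1 (unchanged)
CL_new/CL_old = 0.782 + 0.67 + 0.1 = 1.552.
With dosing unchanged, steady-state concentration scales as 1/CL: 36 / 1.552 = 23 μmol/L.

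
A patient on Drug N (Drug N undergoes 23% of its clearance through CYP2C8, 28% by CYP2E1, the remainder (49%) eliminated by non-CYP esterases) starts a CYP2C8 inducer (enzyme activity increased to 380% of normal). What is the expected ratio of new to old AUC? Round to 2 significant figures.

The CYP2C8 pathway (23% of clearance) increases to 3.8× activity: 0.23 × 3.8 = 0.874.
CYP2E1 (28%) and the residual 49% are unaffected.
Relative clearance = 0.874 + 0.28 + 0.49 = 1.644.
AUC ratio = CL_old/CL_new = 1 / 1.644 = 0.61.

0.61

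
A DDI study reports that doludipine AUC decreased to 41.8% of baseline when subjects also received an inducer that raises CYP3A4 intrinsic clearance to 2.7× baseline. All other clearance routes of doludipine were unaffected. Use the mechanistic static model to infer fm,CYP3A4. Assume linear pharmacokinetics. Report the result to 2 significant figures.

0.82

Let fm be the CYP3A4 fraction. New clearance relative to baseline = fm × 2.7 + (1 − fm).
AUC ratio = 1 / (new CL fraction), so new CL fraction = 1 / 0.418 = 2.392.
fm × 2.7 + 1 − fm = 2.392  ⇒  fm × (2.7 − 1) = 1.392  ⇒  fm = 0.82.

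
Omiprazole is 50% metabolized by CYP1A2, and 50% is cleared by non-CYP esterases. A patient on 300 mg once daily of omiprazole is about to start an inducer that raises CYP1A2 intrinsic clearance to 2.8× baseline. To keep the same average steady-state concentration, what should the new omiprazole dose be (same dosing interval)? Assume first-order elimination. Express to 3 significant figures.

The CYP1A2 pathway (50% of clearance) increases to 2.8× activity: 0.5 × 2.8 = 1.4.
Non-CYP routes (50%) are unchanged.
Relative clearance = 1.4 + 0.5 = 1.9.
Css,avg = (dose rate)/CL, so holding Css fixed requires dose ∝ CL: 300 × 1.9 = 570 mg.

570 mg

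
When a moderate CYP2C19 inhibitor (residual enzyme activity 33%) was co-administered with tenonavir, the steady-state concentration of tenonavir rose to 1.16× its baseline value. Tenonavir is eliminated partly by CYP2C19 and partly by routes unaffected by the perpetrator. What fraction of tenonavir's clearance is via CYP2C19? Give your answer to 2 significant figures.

Let fm be the CYP2C19 fraction. New clearance relative to baseline = fm × 0.33 + (1 − fm).
Steady-state concentration ratio = 1 / (new CL fraction), so new CL fraction = 1 / 1.16 = 0.8621.
fm × 0.33 + 1 − fm = 0.8621  ⇒  fm × (0.33 − 1) = −0.1379  ⇒  fm = 0.21.

0.21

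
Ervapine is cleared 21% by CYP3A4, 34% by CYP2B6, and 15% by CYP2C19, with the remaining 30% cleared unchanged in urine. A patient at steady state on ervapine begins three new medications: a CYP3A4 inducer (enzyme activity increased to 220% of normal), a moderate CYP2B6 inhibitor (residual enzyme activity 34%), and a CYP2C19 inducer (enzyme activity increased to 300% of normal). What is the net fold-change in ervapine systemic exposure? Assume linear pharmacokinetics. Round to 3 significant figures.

0.753

The CYP3A4 pathway (21% of clearance) rises to 2.2× activity: 0.21 × 2.2 = 0.462.
The CYP2B6 pathway (34% of clearance) drops to 0.34× activity: 0.34 × 0.34 = 0.1156.
The CYP2C19 pathway (15% of clearance) rises to 3× activity: 0.15 × 3 = 0.45.
Non-CYP routes (30%) are unchanged.
Relative clearance = 0.462 + 0.1156 + 0.45 + 0.3 = 1.3276.
Net systemic exposure ratio = 1 / 1.3276 = 0.753.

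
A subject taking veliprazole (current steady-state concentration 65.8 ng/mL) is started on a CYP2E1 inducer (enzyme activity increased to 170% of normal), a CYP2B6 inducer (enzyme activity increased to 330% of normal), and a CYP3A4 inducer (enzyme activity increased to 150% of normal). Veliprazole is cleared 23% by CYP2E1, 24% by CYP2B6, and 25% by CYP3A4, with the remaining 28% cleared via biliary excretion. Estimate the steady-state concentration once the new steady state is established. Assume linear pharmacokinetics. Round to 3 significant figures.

The CYP2E1 pathway (23% of clearance) increases to 1.7× activity: 0.23 × 1.7 = 0.391.
The CYP2B6 pathway (24% of clearance) is boosted to 3.3× activity: 0.24 × 3.3 = 0.792.
The CYP3A4 pathway (25% of clearance) is boosted to 1.5× activity: 0.25 × 1.5 = 0.375.
The remaining 28% of clearance is unaffected.
Relative clearance = 0.391 + 0.792 + 0.375 + 0.28 = 1.838.
New steady-state concentration = 65.8 / 1.838 = 35.8 ng/mL (concentration scales inversely with clearance).

35.8 ng/mL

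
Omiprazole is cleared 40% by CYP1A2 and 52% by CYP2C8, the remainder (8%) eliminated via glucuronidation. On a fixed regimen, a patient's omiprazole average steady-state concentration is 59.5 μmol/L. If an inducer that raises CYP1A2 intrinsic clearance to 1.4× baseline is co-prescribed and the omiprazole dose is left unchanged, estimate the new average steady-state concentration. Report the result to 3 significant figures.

CYP1A2: 0.4 × 1.4 = 0.56
CYP2C8: 0.52 (unchanged)
Other: 0.08 (unchanged)
Relative clearance = 0.56 + 0.52 + 0.08 = 1.16.
New average steady-state concentration = baseline ÷ relative clearance = 59.5 / 1.16 = 51.3 μmol/L.

51.3 μmol/L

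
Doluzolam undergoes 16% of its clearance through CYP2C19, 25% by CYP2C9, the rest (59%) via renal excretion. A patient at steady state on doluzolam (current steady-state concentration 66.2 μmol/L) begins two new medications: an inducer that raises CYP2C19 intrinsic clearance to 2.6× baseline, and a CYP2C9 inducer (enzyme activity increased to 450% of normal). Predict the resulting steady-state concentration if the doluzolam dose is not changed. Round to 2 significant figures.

31 μmol/L

The CYP2C19 pathway (16% of clearance) rises to 2.6× activity: 0.16 × 2.6 = 0.416.
The CYP2C9 pathway (25% of clearance) increases to 4.5× activity: 0.25 × 4.5 = 1.125.
Non-CYP routes (59%) are unchanged.
Relative clearance = 0.416 + 1.125 + 0.59 = 2.131.
Steady-state concentration ∝ 1/CL: new value = 66.2 / 2.131 = 31 μmol/L.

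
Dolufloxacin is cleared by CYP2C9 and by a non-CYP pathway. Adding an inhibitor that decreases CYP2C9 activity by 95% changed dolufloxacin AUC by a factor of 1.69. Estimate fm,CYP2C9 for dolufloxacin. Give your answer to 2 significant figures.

0.43

Let fm be the CYP2C9 fraction. New clearance relative to baseline = fm × 0.05 + (1 − fm).
AUC ratio = 1 / (new CL fraction), so new CL fraction = 1 / 1.69 = 0.5917.
fm × 0.05 + 1 − fm = 0.5917  ⇒  fm × (0.05 − 1) = −0.4083  ⇒  fm = 0.43.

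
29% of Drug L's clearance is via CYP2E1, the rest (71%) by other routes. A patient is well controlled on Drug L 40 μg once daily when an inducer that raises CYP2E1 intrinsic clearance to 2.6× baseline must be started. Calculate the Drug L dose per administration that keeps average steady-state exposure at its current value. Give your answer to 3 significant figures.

58.6 μg

The CYP2E1 pathway (29% of clearance) is boosted to 2.6× activity: 0.29 × 2.6 = 0.754.
Non-CYP routes (71%) are unchanged.
CL_new/CL_old = 0.754 + 0.71 = 1.464.
Css,avg = (dose rate)/CL, so holding Css fixed requires dose ∝ CL: 40 × 1.464 = 58.6 μg.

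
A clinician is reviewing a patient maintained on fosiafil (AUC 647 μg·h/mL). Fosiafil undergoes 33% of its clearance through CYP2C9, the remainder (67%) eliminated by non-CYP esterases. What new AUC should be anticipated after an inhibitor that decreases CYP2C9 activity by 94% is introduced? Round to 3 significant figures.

The CYP2C9 pathway (33% of clearance) falls to 0.06× activity: 0.33 × 0.06 = 0.0198.
Non-CYP routes (67%) are unchanged.
CL_new/CL_old = 0.0198 + 0.67 = 0.6898.
AUC ∝ 1/CL, so new value = 647 / 0.6898 = 938 μg·h/mL.

938 μg·h/mL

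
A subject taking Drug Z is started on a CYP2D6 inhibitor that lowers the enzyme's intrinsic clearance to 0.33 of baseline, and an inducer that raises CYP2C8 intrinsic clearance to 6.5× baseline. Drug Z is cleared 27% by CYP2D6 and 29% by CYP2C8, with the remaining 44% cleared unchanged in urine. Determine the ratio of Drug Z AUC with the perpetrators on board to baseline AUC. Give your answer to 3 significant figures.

CYP2D6: 0.27 × 0.33 = 0.0891
CYP2C8: 0.29 × 6.5 = 1.885
Other: 0.44 (unchanged)
Relative clearance = 0.0891 + 1.885 + 0.44 = 2.4141.
Because AUC varies inversely with clearance, the combined effect is 1 / 2.4141 = 0.414.

0.414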